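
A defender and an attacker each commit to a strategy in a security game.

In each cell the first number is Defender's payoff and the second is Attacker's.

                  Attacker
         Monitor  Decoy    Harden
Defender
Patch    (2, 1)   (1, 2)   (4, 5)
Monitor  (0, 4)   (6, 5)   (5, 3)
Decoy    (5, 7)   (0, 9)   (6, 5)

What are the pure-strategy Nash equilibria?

The unique pure-strategy Nash equilibrium is (Monitor, Decoy).

Defender against Monitor: payoffs 2, 0, 5 → best response Decoy.
Defender against Decoy: payoffs 1, 6, 0 → best response Monitor.
Defender against Harden: payoffs 4, 5, 6 → best response Decoy.
Attacker against Patch: payoffs 1, 2, 5 → best response Harden.
Attacker against Monitor: payoffs 4, 5, 3 → best response Decoy.
Attacker against Decoy: payoffs 7, 9, 5 → best response Decoy.
Mutual best responses: (Monitor, Decoy).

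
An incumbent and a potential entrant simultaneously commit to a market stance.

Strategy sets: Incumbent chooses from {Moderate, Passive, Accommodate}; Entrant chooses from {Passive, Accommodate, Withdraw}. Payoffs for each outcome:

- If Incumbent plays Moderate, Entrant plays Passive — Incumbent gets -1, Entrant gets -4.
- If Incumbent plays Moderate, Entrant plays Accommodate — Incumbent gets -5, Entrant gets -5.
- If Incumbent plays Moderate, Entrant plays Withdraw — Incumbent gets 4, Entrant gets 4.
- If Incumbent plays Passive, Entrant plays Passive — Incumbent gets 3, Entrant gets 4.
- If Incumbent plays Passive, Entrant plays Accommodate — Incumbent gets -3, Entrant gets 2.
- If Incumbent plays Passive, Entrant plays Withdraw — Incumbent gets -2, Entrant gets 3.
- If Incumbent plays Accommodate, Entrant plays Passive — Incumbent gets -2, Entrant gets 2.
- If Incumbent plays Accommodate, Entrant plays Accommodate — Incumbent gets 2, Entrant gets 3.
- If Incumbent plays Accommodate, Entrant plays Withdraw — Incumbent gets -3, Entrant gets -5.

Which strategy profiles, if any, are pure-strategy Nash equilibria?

Pure-strategy Nash equilibria: (Moderate, Withdraw); (Passive, Passive); (Accommodate, Accommodate)

Incumbent against Passive: payoffs -1, 3, -2 → best response Passive.
Incumbent against Accommodate: payoffs -5, -3, 2 → best response Accommodate.
Incumbent against Withdraw: payoffs 4, -2, -3 → best response Moderate.
Entrant against Moderate: payoffs -4, -5, 4 → best response Withdraw.
Entrant against Passive: payoffs 4, 2, 3 → best response Passive.
Entrant against Accommodate: payoffs 2, 3, -5 → best response Accommodate.
Mutual best responses: (Moderate, Withdraw); (Passive, Passive); (Accommodate, Accommodate).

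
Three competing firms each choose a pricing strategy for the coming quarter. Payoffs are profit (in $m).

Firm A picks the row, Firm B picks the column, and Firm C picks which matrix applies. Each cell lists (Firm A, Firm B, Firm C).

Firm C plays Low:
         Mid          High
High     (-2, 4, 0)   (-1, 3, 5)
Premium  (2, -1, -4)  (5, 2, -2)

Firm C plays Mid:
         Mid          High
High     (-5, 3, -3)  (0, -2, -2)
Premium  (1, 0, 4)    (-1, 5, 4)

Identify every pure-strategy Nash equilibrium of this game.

This game has no pure Nash equilibrium.

Check each profile: it is a Nash equilibrium iff no player can strictly gain by switching unilaterally.
(High, Mid, Low): Firm A can switch to Premium (-2 → 2). Not NE.
(High, Mid, Mid): Firm A can switch to Premium (-5 → 1). Not NE.
(High, High, Low): Firm A can switch to Premium (-1 → 5). Not NE.
(High, High, Mid): Firm B can switch to Mid (-2 → 3). Not NE.
(Premium, Mid, Low): Firm B can switch to High (-1 → 2). Not NE.
(Premium, Mid, Mid): Firm B can switch to High (0 → 5). Not NE.
(Premium, High, Low): Firm C can switch to Mid (-2 → 4). Not NE.
(Premium, High, Mid): Firm A can switch to High (-1 → 0). Not NE.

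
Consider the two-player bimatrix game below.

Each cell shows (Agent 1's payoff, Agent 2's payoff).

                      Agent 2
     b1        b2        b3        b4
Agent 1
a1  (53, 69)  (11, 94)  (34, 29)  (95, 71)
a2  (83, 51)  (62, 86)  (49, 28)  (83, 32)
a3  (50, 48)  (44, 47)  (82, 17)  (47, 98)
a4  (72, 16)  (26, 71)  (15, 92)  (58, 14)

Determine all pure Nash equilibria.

Mark each player's best response to every combination of opponents' strategies; a profile where every player is best-responding is a pure Nash equilibrium.
Agent 1 against b1: payoffs 53, 83, 50, 72 → best response a2.
Agent 1 against b2: payoffs 11, 62, 44, 26 → best response a2.
Agent 1 against b3: payoffs 34, 49, 82, 15 → best response a3.
Agent 1 against b4: payoffs 95, 83, 47, 58 → best response a1.
Agent 2 against a1: payoffs 69, 94, 29, 71 → best response b2.
Agent 2 against a2: payoffs 51, 86, 28, 32 → best response b2.
Agent 2 against a3: payoffs 48, 47, 17, 98 → best response b4.
Agent 2 against a4: payoffs 16, 71, 92, 14 → best response b3.
Mutual best responses: (a2, b2).

The unique pure-strategy Nash equilibrium is (a2, b2).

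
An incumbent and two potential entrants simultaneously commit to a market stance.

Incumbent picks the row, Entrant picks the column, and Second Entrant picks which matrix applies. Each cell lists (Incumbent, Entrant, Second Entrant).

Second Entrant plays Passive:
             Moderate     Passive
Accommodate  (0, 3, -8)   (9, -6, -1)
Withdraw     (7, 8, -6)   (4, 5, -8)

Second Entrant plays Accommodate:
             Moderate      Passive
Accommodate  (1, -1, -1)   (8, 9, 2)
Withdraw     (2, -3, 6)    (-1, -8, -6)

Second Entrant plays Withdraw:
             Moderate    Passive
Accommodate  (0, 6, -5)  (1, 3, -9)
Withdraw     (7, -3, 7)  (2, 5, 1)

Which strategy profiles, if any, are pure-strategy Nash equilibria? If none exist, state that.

Check each profile: it is a Nash equilibrium iff no player can strictly gain by switching unilaterally.
(Accommodate, Moderate, Passive): Incumbent can switch to Withdraw (0 → 7). Not NE.
(Accommodate, Moderate, Accommodate): Incumbent can switch to Withdraw (1 → 2). Not NE.
(Accommodate, Moderate, Withdraw): Incumbent can switch to Withdraw (0 → 7). Not NE.
(Accommodate, Passive, Passive): Entrant can switch to Moderate (-6 → 3). Not NE.
(Accommodate, Passive, Accommodate): Incumbent gets 8, best alternative -1; Entrant gets 9, best alternative -1; Second Entrant gets 2, best alternative -1. No profitable deviation — NE.
(Accommodate, Passive, Withdraw): Incumbent can switch to Withdraw (1 → 2). Not NE.
(Withdraw, Moderate, Passive): Second Entrant can switch to Accommodate (-6 → 6). Not NE.
(Withdraw, Passive, Withdraw): Incumbent gets 2, best alternative 1; Entrant gets 5, best alternative -3; Second Entrant gets 1, best alternative -6. No profitable deviation — NE.
(The remaining 4 profiles each have a profitable deviation by the same check.)

The pure Nash equilibria are (Accommodate, Passive, Accommodate); (Withdraw, Passive, Withdraw).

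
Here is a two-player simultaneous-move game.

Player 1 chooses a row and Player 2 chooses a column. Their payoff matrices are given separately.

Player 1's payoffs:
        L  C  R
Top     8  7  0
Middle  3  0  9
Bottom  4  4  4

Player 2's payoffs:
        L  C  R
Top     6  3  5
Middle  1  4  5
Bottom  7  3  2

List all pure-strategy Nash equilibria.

Pure-strategy Nash equilibria: (Top, L), (Middle, R)

Mark each player's best response to every combination of opponents' strategies; a profile where every player is best-responding is a pure Nash equilibrium.
Player 1 against L: payoffs 8, 3, 4 → best response Top.
Player 1 against C: payoffs 7, 0, 4 → best response Top.
Player 1 against R: payoffs 0, 9, 4 → best response Middle.
Player 2 against Top: payoffs 6, 3, 5 → best response L.
Player 2 against Middle: payoffs 1, 4, 5 → best response R.
Player 2 against Bottom: payoffs 7, 3, 2 → best response L.
Mutual best responses: (Top, L); (Middle, R).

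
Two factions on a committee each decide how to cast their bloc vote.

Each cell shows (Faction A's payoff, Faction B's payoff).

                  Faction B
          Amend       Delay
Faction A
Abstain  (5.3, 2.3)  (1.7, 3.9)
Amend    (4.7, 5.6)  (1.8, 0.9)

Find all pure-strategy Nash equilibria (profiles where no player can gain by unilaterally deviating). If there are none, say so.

No pure-strategy Nash equilibrium.

For each player, find the best response to each opponent profile; mutual best responses are the pure NE.
Faction A against Amend: payoffs 5.3, 4.7 → best response Abstain.
Faction A against Delay: payoffs 1.7, 1.8 → best response Amend.
Faction B against Abstain: payoffs 2.3, 3.9 → best response Delay.
Faction B against Amend: payoffs 5.6, 0.9 → best response Amend.
No profile is a mutual best response for all players.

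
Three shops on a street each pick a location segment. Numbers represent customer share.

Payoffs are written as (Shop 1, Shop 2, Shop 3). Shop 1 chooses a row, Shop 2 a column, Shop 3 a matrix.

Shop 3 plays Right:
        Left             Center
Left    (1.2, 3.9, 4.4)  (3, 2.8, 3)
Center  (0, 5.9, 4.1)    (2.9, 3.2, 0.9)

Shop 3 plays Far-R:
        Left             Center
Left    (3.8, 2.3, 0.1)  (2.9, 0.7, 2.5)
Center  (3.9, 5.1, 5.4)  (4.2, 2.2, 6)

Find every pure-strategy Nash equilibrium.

The pure Nash equilibria are (Left, Left, Right); (Center, Left, Far-R).

Shop 1 against (Left, Right): payoffs 1.2, 0 → best response Left.
Shop 1 against (Left, Far-R): payoffs 3.8, 3.9 → best response Center.
Shop 1 against (Center, Right): payoffs 3, 2.9 → best response Left.
Shop 1 against (Center, Far-R): payoffs 2.9, 4.2 → best response Center.
Shop 2 against (Left, Right): payoffs 3.9, 2.8 → best response Left.
Shop 2 against (Left, Far-R): payoffs 2.3, 0.7 → best response Left.
Shop 2 against (Center, Right): payoffs 5.9, 3.2 → best response Left.
Shop 2 against (Center, Far-R): payoffs 5.1, 2.2 → best response Left.
Shop 3 against (Left, Left): payoffs 4.4, 0.1 → best response Right.
Shop 3 against (Left, Center): payoffs 3, 2.5 → best response Right.
Shop 3 against (Center, Left): payoffs 4.1, 5.4 → best response Far-R.
Shop 3 against (Center, Center): payoffs 0.9, 6 → best response Far-R.
Mutual best responses: (Left, Left, Right); (Center, Left, Far-R).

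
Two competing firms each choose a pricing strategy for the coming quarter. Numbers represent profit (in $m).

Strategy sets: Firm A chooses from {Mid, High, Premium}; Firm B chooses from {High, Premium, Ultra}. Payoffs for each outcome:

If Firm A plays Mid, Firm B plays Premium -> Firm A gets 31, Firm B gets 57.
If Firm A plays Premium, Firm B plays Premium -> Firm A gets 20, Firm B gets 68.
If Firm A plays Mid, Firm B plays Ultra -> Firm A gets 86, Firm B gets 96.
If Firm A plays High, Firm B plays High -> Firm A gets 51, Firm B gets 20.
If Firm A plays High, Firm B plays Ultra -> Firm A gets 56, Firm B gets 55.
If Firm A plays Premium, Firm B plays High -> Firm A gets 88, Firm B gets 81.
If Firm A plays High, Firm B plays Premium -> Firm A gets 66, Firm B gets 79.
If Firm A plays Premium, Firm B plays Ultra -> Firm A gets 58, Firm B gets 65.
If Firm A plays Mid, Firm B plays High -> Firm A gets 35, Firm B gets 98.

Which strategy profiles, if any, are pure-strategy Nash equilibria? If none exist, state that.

(Mid, High): Firm A can switch to High (35 → 51). Not NE.
(Mid, Premium): Firm A can switch to High (31 → 66). Not NE.
(Mid, Ultra): Firm B can switch to High (96 → 98). Not NE.
(High, High): Firm A can switch to Premium (51 → 88). Not NE.
(High, Premium): Firm A gets 66, best alternative 31; Firm B gets 79, best alternative 55. No profitable deviation — NE.
(High, Ultra): Firm A can switch to Mid (56 → 86). Not NE.
(Premium, High): Firm A gets 88, best alternative 51; Firm B gets 81, best alternative 68. No profitable deviation — NE.
(Premium, Premium): Firm A can switch to Mid (20 → 31). Not NE.
(Premium, Ultra): Firm A can switch to Mid (58 → 86). Not NE.

Pure-strategy Nash equilibria: (High, Premium) and (Premium, High)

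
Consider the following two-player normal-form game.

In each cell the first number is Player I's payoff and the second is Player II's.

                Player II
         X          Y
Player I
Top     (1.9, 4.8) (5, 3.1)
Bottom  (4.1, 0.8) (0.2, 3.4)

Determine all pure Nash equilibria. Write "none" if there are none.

Player I against X: payoffs 1.9, 4.1 → best response Bottom.
Player I against Y: payoffs 5, 0.2 → best response Top.
Player II against Top: payoffs 4.8, 3.1 → best response X.
Player II against Bottom: payoffs 0.8, 3.4 → best response Y.
No profile is a mutual best response for all players.

none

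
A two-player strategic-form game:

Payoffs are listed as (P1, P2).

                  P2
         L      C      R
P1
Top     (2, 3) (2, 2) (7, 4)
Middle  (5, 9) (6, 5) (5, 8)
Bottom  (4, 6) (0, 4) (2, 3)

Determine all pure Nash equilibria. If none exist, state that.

(Top, R) and (Middle, L)

P1 against L: payoffs 2, 5, 4 → best response Middle.
P1 against C: payoffs 2, 6, 0 → best response Middle.
P1 against R: payoffs 7, 5, 2 → best response Top.
P2 against Top: payoffs 3, 2, 4 → best response R.
P2 against Middle: payoffs 9, 5, 8 → best response L.
P2 against Bottom: payoffs 6, 4, 3 → best response L.
Mutual best responses: (Top, R); (Middle, L).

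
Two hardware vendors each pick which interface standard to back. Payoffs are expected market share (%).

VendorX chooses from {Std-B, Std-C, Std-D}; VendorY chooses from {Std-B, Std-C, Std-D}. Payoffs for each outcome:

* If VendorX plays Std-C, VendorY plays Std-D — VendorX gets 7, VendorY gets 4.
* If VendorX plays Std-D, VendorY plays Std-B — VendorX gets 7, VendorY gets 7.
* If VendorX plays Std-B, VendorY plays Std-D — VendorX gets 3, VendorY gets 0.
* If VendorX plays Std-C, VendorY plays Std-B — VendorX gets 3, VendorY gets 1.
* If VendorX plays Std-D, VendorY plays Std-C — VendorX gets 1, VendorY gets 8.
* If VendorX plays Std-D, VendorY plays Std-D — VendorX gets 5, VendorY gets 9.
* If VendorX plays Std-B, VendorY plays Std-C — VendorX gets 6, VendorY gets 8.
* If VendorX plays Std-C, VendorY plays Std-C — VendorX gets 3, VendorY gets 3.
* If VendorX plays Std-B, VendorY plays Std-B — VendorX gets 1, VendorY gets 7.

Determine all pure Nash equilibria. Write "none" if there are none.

Pure-strategy Nash equilibria: (Std-B, Std-C); (Std-C, Std-D)

For each strategy profile, look for a profitable unilateral deviation.
(Std-B, Std-B): VendorX can switch to Std-C (1 → 3). Not NE.
(Std-B, Std-C): VendorX gets 6, best alternative 3; VendorY gets 8, best alternative 7. No profitable deviation — NE.
(Std-B, Std-D): VendorX can switch to Std-C (3 → 7). Not NE.
(Std-C, Std-B): VendorX can switch to Std-D (3 → 7). Not NE.
(Std-C, Std-C): VendorX can switch to Std-B (3 → 6). Not NE.
(Std-C, Std-D): VendorX gets 7, best alternative 5; VendorY gets 4, best alternative 3. No profitable deviation — NE.
(Std-D, Std-B): VendorY can switch to Std-C (7 → 8). Not NE.
(Std-D, Std-C): VendorX can switch to Std-B (1 → 6). Not NE.
(Std-D, Std-D): VendorX can switch to Std-C (5 → 7). Not NE.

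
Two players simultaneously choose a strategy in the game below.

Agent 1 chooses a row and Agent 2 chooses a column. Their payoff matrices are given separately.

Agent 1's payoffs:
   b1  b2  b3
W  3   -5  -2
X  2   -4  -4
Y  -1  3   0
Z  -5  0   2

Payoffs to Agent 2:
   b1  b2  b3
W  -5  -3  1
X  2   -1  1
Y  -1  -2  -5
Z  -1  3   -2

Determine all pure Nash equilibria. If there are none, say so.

No pure-strategy Nash equilibrium.

For each player, find the best response to each opponent profile; mutual best responses are the pure NE.
Agent 1 against b1: payoffs 3, 2, -1, -5 → best response W.
Agent 1 against b2: payoffs -5, -4, 3, 0 → best response Y.
Agent 1 against b3: payoffs -2, -4, 0, 2 → best response Z.
Agent 2 against W: payoffs -5, -3, 1 → best response b3.
Agent 2 against X: payoffs 2, -1, 1 → best response b1.
Agent 2 against Y: payoffs -1, -2, -5 → best response b1.
Agent 2 against Z: payoffs -1, 3, -2 → best response b2.
No profile is a mutual best response for all players.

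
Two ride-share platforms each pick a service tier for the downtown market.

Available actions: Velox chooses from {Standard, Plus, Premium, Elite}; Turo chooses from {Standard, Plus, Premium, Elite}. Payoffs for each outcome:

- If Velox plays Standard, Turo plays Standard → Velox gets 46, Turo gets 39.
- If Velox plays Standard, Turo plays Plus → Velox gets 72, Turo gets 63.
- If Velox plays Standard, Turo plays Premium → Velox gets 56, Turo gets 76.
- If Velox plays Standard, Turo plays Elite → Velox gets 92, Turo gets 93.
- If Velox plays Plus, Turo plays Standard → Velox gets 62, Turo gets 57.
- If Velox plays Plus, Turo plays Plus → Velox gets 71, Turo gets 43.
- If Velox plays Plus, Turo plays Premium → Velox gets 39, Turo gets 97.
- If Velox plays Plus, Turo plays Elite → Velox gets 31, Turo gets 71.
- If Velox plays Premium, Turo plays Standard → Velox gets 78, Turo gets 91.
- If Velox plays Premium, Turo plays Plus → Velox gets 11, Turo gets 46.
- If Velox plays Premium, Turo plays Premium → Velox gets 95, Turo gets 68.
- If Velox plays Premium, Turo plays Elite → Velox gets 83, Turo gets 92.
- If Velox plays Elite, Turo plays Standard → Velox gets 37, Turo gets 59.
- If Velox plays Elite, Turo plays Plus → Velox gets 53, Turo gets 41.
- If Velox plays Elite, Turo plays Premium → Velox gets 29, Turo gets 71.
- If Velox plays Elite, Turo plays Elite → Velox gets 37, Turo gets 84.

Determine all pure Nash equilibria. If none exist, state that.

Check each profile: it is a Nash equilibrium iff no player can strictly gain by switching unilaterally.
(Standard, Standard): Velox can switch to Plus (46 → 62). Not NE.
(Standard, Plus): Turo can switch to Premium (63 → 76). Not NE.
(Standard, Premium): Velox can switch to Premium (56 → 95). Not NE.
(Standard, Elite): Velox gets 92, best alternative 83; Turo gets 93, best alternative 76. No profitable deviation — NE.
(Plus, Standard): Velox can switch to Premium (62 → 78). Not NE.
(Plus, Plus): Velox can switch to Standard (71 → 72). Not NE.
(Plus, Premium): Velox can switch to Standard (39 → 56). Not NE.
(The remaining 9 profiles each have a profitable deviation by the same check.)

The unique pure-strategy Nash equilibrium is (Standard, Elite).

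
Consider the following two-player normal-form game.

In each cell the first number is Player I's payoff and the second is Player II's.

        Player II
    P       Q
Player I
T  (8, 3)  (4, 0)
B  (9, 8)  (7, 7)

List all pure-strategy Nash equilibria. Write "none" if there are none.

Player I against P: payoffs 8, 9 → best response B.
Player I against Q: payoffs 4, 7 → best response B.
Player II against T: payoffs 3, 0 → best response P.
Player II against B: payoffs 8, 7 → best response P.
Mutual best responses: (B, P).

(B, P)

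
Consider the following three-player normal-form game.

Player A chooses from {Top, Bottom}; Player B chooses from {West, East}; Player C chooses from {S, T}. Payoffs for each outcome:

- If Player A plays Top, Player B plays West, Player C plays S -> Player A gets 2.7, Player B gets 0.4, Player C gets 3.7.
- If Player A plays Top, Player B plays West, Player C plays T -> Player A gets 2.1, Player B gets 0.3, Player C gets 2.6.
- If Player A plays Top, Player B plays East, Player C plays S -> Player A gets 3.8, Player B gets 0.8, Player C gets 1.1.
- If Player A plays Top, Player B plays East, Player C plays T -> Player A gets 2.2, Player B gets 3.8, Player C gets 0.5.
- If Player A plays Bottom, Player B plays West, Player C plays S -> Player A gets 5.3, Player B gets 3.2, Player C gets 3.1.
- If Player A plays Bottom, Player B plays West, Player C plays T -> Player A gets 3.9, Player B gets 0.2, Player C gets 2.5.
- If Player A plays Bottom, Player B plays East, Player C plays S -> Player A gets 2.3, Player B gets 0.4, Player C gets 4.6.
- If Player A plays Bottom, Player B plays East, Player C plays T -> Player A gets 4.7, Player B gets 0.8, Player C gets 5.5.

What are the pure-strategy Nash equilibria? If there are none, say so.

The pure Nash equilibria are (Top, East, S), (Bottom, West, S), (Bottom, East, T).

(Top, West, S): Player A can switch to Bottom (2.7 → 5.3). Not NE.
(Top, West, T): Player A can switch to Bottom (2.1 → 3.9). Not NE.
(Top, East, S): Player A gets 3.8, best alternative 2.3; Player B gets 0.8, best alternative 0.4; Player C gets 1.1, best alternative 0.5. No profitable deviation — NE.
(Top, East, T): Player A can switch to Bottom (2.2 → 4.7). Not NE.
(Bottom, West, S): Player A gets 5.3, best alternative 2.7; Player B gets 3.2, best alternative 0.4; Player C gets 3.1, best alternative 2.5. No profitable deviation — NE.
(Bottom, West, T): Player B can switch to East (0.2 → 0.8). Not NE.
(Bottom, East, S): Player A can switch to Top (2.3 → 3.8). Not NE.
(Bottom, East, T): Player A gets 4.7, best alternative 2.2; Player B gets 0.8, best alternative 0.2; Player C gets 5.5, best alternative 4.6. No profitable deviation — NE.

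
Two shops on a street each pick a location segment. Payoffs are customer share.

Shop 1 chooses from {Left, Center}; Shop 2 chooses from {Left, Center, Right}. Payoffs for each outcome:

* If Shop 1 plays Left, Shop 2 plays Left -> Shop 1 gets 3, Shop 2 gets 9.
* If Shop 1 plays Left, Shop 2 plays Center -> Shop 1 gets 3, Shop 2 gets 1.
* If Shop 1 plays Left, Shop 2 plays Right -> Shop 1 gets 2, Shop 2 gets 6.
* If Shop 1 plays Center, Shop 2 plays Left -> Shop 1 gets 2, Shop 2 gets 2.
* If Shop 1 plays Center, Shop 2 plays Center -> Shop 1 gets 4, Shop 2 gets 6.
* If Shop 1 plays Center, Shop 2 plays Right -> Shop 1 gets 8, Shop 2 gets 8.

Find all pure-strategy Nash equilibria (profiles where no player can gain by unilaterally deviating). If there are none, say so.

Mark each player's best response to every combination of opponents' strategies; a profile where every player is best-responding is a pure Nash equilibrium.
Shop 1 against Left: payoffs 3, 2 → best response Left.
Shop 1 against Center: payoffs 3, 4 → best response Center.
Shop 1 against Right: payoffs 2, 8 → best response Center.
Shop 2 against Left: payoffs 9, 1, 6 → best response Left.
Shop 2 against Center: payoffs 2, 6, 8 → best response Right.
Mutual best responses: (Left, Left); (Center, Right).

The pure Nash equilibria are (Left, Left); (Center, Right).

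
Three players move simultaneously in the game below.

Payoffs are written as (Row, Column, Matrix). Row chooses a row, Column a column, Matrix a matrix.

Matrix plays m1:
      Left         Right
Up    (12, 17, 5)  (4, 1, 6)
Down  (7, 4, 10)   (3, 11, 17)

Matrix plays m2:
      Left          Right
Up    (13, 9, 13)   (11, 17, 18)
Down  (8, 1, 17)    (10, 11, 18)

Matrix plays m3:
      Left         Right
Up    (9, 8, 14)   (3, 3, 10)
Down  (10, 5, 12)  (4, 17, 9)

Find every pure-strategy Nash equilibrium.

Pure NE: (Up, Right, m2)

(Up, Left, m1): Matrix can switch to m2 (5 → 13). Not NE.
(Up, Left, m2): Column can switch to Right (9 → 17). Not NE.
(Up, Left, m3): Row can switch to Down (9 → 10). Not NE.
(Up, Right, m1): Column can switch to Left (1 → 17). Not NE.
(Up, Right, m2): Row gets 11, best alternative 10; Column gets 17, best alternative 9; Matrix gets 18, best alternative 10. No profitable deviation — NE.
(Up, Right, m3): Row can switch to Down (3 → 4). Not NE.
(Down, Left, m1): Row can switch to Up (7 → 12). Not NE.
(Down, Left, m2): Row can switch to Up (8 → 13). Not NE.
(Down, Left, m3): Column can switch to Right (5 → 17). Not NE.
(The remaining 3 profiles each have a profitable deviation by the same check.)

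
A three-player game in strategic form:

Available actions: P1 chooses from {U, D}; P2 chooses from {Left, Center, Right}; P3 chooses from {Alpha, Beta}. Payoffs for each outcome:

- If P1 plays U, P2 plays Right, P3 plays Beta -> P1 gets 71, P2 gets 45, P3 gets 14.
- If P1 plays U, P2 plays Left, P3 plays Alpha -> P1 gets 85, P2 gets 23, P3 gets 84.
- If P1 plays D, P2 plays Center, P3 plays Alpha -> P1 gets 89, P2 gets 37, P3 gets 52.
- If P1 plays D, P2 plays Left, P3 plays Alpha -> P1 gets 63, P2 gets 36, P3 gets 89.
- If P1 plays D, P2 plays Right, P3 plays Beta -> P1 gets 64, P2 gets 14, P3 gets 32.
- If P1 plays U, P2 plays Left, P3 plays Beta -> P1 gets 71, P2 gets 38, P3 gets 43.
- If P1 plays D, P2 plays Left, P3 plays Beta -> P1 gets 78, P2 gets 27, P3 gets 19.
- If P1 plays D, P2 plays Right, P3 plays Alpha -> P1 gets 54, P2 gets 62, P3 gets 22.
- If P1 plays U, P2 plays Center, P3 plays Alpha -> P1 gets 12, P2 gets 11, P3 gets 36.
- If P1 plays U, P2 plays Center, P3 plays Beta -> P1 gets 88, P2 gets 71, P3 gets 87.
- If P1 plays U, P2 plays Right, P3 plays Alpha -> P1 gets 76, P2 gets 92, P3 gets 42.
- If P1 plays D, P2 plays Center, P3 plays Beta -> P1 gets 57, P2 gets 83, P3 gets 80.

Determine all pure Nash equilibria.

P1 against (Left, Alpha): payoffs 85, 63 → best response U.
P1 against (Left, Beta): payoffs 71, 78 → best response D.
P1 against (Center, Alpha): payoffs 12, 89 → best response D.
P1 against (Center, Beta): payoffs 88, 57 → best response U.
P1 against (Right, Alpha): payoffs 76, 54 → best response U.
P1 against (Right, Beta): payoffs 71, 64 → best response U.
P2 against (U, Alpha): payoffs 23, 11, 92 → best response Right.
P2 against (U, Beta): payoffs 38, 71, 45 → best response Center.
P2 against (D, Alpha): payoffs 36, 37, 62 → best response Right.
P2 against (D, Beta): payoffs 27, 83, 14 → best response Center.
P3 against (U, Left): payoffs 84, 43 → best response Alpha.
P3 against (U, Center): payoffs 36, 87 → best response Beta.
P3 against (U, Right): payoffs 42, 14 → best response Alpha.
P3 against (D, Left): payoffs 89, 19 → best response Alpha.
P3 against (D, Center): payoffs 52, 80 → best response Beta.
P3 against (D, Right): payoffs 22, 32 → best response Beta.
Mutual best responses: (U, Center, Beta); (U, Right, Alpha).

(U, Center, Beta), (U, Right, Alpha)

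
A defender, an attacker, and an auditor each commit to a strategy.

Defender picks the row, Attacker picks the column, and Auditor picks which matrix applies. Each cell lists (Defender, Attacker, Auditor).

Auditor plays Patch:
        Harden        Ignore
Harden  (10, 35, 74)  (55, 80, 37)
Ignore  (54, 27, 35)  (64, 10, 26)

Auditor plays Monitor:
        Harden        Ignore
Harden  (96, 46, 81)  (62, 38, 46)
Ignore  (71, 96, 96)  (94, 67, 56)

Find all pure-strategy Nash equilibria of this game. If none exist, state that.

Defender against (Harden, Patch): payoffs 10, 54 → best response Ignore.
Defender against (Harden, Monitor): payoffs 96, 71 → best response Harden.
Defender against (Ignore, Patch): payoffs 55, 64 → best response Ignore.
Defender against (Ignore, Monitor): payoffs 62, 94 → best response Ignore.
Attacker against (Harden, Patch): payoffs 35, 80 → best response Ignore.
Attacker against (Harden, Monitor): payoffs 46, 38 → best response Harden.
Attacker against (Ignore, Patch): payoffs 27, 10 → best response Harden.
Attacker against (Ignore, Monitor): payoffs 96, 67 → best response Harden.
Auditor against (Harden, Harden): payoffs 74, 81 → best response Monitor.
Auditor against (Harden, Ignore): payoffs 37, 46 → best response Monitor.
Auditor against (Ignore, Harden): payoffs 35, 96 → best response Monitor.
Auditor against (Ignore, Ignore): payoffs 26, 56 → best response Monitor.
Mutual best responses: (Harden, Harden, Monitor).

Pure NE: (Harden, Harden, Monitor)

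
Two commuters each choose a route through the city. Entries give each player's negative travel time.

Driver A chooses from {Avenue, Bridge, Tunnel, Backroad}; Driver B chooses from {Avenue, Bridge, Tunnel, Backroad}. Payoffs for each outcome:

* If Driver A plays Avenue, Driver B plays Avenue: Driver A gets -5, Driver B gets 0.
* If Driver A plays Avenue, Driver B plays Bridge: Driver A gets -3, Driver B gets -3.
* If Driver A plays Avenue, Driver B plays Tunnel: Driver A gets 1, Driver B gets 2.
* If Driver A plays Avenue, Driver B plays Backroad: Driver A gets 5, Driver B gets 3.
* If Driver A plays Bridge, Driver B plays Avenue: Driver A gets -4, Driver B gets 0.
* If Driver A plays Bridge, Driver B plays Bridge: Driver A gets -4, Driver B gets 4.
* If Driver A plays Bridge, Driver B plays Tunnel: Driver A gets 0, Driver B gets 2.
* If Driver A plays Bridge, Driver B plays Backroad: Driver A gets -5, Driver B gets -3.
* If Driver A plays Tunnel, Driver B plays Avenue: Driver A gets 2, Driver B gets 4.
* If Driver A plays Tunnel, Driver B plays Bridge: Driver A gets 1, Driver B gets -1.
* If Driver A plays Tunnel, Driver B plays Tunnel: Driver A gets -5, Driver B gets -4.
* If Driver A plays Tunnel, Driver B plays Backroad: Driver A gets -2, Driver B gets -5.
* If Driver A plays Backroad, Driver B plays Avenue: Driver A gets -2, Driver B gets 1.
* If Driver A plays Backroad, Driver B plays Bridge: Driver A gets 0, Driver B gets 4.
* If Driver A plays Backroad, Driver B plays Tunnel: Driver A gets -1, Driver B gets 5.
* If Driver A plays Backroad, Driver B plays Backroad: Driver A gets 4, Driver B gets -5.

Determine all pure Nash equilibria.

Driver A against Avenue: payoffs -5, -4, 2, -2 → best response Tunnel.
Driver A against Bridge: payoffs -3, -4, 1, 0 → best response Tunnel.
Driver A against Tunnel: payoffs 1, 0, -5, -1 → best response Avenue.
Driver A against Backroad: payoffs 5, -5, -2, 4 → best response Avenue.
Driver B against Avenue: payoffs 0, -3, 2, 3 → best response Backroad.
Driver B against Bridge: payoffs 0, 4, 2, -3 → best response Bridge.
Driver B against Tunnel: payoffs 4, -1, -4, -5 → best response Avenue.
Driver B against Backroad: payoffs 1, 4, 5, -5 → best response Tunnel.
Mutual best responses: (Avenue, Backroad); (Tunnel, Avenue).

The pure Nash equilibria are (Avenue, Backroad), (Tunnel, Avenue).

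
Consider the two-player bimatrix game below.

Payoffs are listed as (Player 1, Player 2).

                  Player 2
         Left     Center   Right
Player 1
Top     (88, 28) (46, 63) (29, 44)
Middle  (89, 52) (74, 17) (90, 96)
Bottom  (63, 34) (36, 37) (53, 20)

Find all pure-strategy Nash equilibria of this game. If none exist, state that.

(Middle, Right)

Player 1 against Left: payoffs 88, 89, 63 → best response Middle.
Player 1 against Center: payoffs 46, 74, 36 → best response Middle.
Player 1 against Right: payoffs 29, 90, 53 → best response Middle.
Player 2 against Top: payoffs 28, 63, 44 → best response Center.
Player 2 against Middle: payoffs 52, 17, 96 → best response Right.
Player 2 against Bottom: payoffs 34, 37, 20 → best response Center.
Mutual best responses: (Middle, Right).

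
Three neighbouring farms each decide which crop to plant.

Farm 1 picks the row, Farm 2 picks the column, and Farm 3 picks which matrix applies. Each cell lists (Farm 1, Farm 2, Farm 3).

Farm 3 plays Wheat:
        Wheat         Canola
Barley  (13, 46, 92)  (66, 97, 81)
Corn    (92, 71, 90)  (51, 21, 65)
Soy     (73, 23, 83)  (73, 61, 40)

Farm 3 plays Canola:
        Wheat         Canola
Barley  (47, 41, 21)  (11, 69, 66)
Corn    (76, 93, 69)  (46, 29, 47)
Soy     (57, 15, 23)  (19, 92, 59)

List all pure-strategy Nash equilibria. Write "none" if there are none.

The unique pure-strategy Nash equilibrium is (Corn, Wheat, Wheat).

(Barley, Wheat, Wheat): Farm 1 can switch to Corn (13 → 92). Not NE.
(Barley, Wheat, Canola): Farm 1 can switch to Corn (47 → 76). Not NE.
(Barley, Canola, Wheat): Farm 1 can switch to Soy (66 → 73). Not NE.
(Barley, Canola, Canola): Farm 1 can switch to Corn (11 → 46). Not NE.
(Corn, Wheat, Wheat): Farm 1 gets 92, best alternative 73; Farm 2 gets 71, best alternative 21; Farm 3 gets 90, best alternative 69. No profitable deviation — NE.
(Corn, Wheat, Canola): Farm 3 can switch to Wheat (69 → 90). Not NE.
(Corn, Canola, Wheat): Farm 1 can switch to Barley (51 → 66). Not NE.
(Corn, Canola, Canola): Farm 2 can switch to Wheat (29 → 93). Not NE.
(Soy, Wheat, Wheat): Farm 1 can switch to Corn (73 → 92). Not NE.
(The remaining 3 profiles each have a profitable deviation by the same check.)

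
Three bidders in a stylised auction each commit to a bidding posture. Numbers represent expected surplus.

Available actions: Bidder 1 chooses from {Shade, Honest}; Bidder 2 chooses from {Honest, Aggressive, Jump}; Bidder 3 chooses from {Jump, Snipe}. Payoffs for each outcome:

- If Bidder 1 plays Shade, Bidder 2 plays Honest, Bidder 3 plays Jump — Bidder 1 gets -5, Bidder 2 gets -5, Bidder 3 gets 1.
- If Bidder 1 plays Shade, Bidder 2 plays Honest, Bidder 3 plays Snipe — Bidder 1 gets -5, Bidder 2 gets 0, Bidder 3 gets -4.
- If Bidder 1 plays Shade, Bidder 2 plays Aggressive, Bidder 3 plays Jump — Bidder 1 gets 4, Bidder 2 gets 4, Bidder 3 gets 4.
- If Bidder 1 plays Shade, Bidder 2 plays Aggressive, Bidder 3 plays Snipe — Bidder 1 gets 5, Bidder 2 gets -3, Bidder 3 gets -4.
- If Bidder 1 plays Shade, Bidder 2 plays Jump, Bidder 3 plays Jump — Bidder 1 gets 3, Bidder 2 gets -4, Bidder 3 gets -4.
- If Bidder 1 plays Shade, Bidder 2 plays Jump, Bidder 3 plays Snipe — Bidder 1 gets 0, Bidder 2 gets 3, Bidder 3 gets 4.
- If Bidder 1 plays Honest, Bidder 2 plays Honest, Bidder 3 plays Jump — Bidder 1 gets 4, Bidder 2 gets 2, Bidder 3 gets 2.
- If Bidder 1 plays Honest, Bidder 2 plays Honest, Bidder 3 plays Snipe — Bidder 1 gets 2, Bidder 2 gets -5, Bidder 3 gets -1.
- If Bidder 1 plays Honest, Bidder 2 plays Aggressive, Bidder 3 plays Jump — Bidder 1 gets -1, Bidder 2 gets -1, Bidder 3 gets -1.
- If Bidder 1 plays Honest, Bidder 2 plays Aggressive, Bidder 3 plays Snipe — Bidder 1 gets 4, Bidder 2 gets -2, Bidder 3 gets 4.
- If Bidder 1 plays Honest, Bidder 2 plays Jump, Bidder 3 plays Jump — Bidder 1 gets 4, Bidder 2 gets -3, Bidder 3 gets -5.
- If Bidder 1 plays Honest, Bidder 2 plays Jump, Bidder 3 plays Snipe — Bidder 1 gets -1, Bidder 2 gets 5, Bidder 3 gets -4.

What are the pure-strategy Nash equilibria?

The pure Nash equilibria are (Shade, Aggressive, Jump) and (Shade, Jump, Snipe) and (Honest, Honest, Jump).

(Shade, Honest, Jump): Bidder 1 can switch to Honest (-5 → 4). Not NE.
(Shade, Honest, Snipe): Bidder 1 can switch to Honest (-5 → 2). Not NE.
(Shade, Aggressive, Jump): Bidder 1 gets 4, best alternative -1; Bidder 2 gets 4, best alternative -4; Bidder 3 gets 4, best alternative -4. No profitable deviation — NE.
(Shade, Aggressive, Snipe): Bidder 2 can switch to Honest (-3 → 0). Not NE.
(Shade, Jump, Jump): Bidder 1 can switch to Honest (3 → 4). Not NE.
(Shade, Jump, Snipe): Bidder 1 gets 0, best alternative -1; Bidder 2 gets 3, best alternative 0; Bidder 3 gets 4, best alternative -4. No profitable deviation — NE.
(Honest, Honest, Jump): Bidder 1 gets 4, best alternative -5; Bidder 2 gets 2, best alternative -1; Bidder 3 gets 2, best alternative -1. No profitable deviation — NE.
(Honest, Honest, Snipe): Bidder 2 can switch to Aggressive (-5 → -2). Not NE.
(Honest, Aggressive, Jump): Bidder 1 can switch to Shade (-1 → 4). Not NE.
(The remaining 3 profiles each have a profitable deviation by the same check.)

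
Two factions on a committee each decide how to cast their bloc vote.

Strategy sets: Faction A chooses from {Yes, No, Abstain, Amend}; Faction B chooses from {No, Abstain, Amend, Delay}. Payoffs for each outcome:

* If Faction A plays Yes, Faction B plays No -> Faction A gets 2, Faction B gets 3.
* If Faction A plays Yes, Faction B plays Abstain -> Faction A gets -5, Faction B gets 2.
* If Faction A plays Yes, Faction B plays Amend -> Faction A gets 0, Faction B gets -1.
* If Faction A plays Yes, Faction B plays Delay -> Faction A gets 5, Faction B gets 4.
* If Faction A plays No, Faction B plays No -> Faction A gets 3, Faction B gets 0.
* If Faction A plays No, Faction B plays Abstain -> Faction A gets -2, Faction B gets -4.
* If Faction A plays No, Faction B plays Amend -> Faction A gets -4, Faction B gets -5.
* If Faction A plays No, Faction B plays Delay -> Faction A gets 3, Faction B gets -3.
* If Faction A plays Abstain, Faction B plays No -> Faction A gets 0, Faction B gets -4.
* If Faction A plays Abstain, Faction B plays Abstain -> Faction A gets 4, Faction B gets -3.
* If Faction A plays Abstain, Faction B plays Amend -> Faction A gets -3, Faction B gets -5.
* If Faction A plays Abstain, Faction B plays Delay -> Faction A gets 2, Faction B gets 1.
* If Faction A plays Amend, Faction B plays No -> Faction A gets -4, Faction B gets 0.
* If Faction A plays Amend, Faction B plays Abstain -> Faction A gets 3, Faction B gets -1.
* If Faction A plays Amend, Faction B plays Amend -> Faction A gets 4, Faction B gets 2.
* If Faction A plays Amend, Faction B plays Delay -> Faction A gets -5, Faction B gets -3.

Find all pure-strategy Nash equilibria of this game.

Faction A against No: payoffs 2, 3, 0, -4 → best response No.
Faction A against Abstain: payoffs -5, -2, 4, 3 → best response Abstain.
Faction A against Amend: payoffs 0, -4, -3, 4 → best response Amend.
Faction A against Delay: payoffs 5, 3, 2, -5 → best response Yes.
Faction B against Yes: payoffs 3, 2, -1, 4 → best response Delay.
Faction B against No: payoffs 0, -4, -5, -3 → best response No.
Faction B against Abstain: payoffs -4, -3, -5, 1 → best response Delay.
Faction B against Amend: payoffs 0, -1, 2, -3 → best response Amend.
Mutual best responses: (Yes, Delay); (No, No); (Amend, Amend).

Pure-strategy Nash equilibria: (Yes, Delay) and (No, No) and (Amend, Amend)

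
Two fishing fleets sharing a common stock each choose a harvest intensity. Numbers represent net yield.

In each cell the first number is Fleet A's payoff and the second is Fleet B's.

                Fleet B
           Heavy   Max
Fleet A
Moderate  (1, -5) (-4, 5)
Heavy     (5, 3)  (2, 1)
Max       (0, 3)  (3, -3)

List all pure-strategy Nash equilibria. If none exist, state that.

(Moderate, Heavy): Fleet A can switch to Heavy (1 → 5). Not NE.
(Moderate, Max): Fleet A can switch to Heavy (-4 → 2). Not NE.
(Heavy, Heavy): Fleet A gets 5, best alternative 1; Fleet B gets 3, best alternative 1. No profitable deviation — NE.
(Heavy, Max): Fleet A can switch to Max (2 → 3). Not NE.
(Max, Heavy): Fleet A can switch to Moderate (0 → 1). Not NE.
(Max, Max): Fleet B can switch to Heavy (-3 → 3). Not NE.

Pure NE: (Heavy, Heavy)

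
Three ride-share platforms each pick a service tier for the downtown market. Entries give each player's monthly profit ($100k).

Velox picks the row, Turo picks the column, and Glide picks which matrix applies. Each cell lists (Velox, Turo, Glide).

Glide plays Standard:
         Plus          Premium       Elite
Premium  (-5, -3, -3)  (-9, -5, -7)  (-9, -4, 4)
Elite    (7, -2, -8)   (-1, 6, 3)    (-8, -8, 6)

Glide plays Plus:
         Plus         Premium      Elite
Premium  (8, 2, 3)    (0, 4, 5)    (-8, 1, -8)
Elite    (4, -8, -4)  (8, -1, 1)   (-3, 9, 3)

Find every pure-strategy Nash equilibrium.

(Elite, Premium, Standard)

Velox against (Plus, Standard): payoffs -5, 7 → best response Elite.
Velox against (Plus, Plus): payoffs 8, 4 → best response Premium.
Velox against (Premium, Standard): payoffs -9, -1 → best response Elite.
Velox against (Premium, Plus): payoffs 0, 8 → best response Elite.
Velox against (Elite, Standard): payoffs -9, -8 → best response Elite.
Velox against (Elite, Plus): payoffs -8, -3 → best response Elite.
Turo against (Premium, Standard): payoffs -3, -5, -4 → best response Plus.
Turo against (Premium, Plus): payoffs 2, 4, 1 → best response Premium.
Turo against (Elite, Standard): payoffs -2, 6, -8 → best response Premium.
Turo against (Elite, Plus): payoffs -8, -1, 9 → best response Elite.
Glide against (Premium, Plus): payoffs -3, 3 → best response Plus.
Glide against (Premium, Premium): payoffs -7, 5 → best response Plus.
Glide against (Premium, Elite): payoffs 4, -8 → best response Standard.
Glide against (Elite, Plus): payoffs -8, -4 → best response Plus.
Glide against (Elite, Premium): payoffs 3, 1 → best response Standard.
Glide against (Elite, Elite): payoffs 6, 3 → best response Standard.
Mutual best responses: (Elite, Premium, Standard).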